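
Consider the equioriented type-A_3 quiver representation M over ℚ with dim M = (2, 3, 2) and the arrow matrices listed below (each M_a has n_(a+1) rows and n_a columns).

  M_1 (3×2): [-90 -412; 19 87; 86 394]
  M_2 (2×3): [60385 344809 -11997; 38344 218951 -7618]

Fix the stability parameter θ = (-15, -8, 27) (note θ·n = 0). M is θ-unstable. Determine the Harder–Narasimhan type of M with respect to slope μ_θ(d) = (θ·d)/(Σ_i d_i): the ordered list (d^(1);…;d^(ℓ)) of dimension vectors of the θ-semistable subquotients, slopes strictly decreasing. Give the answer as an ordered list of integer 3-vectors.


Interval decomposition of M: I[1,3]^2, I[2,2].
HN type (ℓ=3): μ^(1)=27; μ^(2)=-8; μ^(3)=-15

((0, 0, 2); (0, 3, 0); (2, 0, 0))


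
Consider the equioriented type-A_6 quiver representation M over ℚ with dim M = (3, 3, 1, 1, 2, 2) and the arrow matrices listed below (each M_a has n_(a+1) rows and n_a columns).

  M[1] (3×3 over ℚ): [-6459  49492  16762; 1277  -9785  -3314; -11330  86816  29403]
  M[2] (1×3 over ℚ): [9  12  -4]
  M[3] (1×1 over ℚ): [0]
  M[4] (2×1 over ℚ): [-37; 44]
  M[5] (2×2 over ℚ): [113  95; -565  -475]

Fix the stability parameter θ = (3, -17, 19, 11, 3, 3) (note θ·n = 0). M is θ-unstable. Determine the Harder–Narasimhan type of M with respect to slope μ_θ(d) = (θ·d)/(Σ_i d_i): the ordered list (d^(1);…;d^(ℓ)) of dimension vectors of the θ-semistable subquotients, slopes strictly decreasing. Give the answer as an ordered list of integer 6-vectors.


Via rank(M_{q-1}∘⋯∘M_p): M ≅ I[1,2]^2, I[1,3], I[4,6], I[5,5], I[6,6].
μ_θ-semistable layers: μ^(1)=19; μ^(2)=17/3; μ^(3)=3; μ^(4)=-7

((0, 0, 1, 0, 0, 0); (0, 0, 0, 1, 1, 1); (0, 0, 0, 0, 1, 1); (3, 3, 0, 0, 0, 0))


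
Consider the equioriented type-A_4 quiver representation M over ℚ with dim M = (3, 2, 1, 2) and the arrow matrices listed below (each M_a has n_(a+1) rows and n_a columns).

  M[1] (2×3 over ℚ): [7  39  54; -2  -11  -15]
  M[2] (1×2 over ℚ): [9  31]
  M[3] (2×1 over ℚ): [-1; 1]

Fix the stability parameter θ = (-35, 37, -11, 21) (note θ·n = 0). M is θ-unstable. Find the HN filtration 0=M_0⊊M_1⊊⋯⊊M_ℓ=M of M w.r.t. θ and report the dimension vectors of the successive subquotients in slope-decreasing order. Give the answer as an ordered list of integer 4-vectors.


Interval decomposition of M: I[1,1], I[1,2], I[1,4], I[4,4].
HN type (ℓ=4): μ^(1)=37; μ^(2)=21; μ^(3)=13; μ^(4)=-35

((0, 1, 0, 0); (0, 0, 0, 2); (0, 1, 1, 0); (3, 0, 0, 0))


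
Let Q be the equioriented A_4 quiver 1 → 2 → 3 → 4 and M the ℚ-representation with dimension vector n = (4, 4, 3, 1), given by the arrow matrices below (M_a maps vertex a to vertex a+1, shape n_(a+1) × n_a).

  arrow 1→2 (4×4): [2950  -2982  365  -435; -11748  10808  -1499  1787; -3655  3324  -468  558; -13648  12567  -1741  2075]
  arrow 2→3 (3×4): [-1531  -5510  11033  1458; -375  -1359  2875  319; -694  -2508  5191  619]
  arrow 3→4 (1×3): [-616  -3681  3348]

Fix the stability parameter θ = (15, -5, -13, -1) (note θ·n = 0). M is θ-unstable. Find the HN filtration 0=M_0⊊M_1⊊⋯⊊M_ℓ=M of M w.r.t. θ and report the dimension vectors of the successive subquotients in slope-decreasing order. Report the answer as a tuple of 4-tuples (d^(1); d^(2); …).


Via rank(M_{q-1}∘⋯∘M_p): M ≅ I[1,2], I[1,3]^2, I[1,4].
μ_θ-semistable layers: μ^(1)=5; μ^(2)=-1

((1, 1, 0, 0); (3, 3, 3, 1))


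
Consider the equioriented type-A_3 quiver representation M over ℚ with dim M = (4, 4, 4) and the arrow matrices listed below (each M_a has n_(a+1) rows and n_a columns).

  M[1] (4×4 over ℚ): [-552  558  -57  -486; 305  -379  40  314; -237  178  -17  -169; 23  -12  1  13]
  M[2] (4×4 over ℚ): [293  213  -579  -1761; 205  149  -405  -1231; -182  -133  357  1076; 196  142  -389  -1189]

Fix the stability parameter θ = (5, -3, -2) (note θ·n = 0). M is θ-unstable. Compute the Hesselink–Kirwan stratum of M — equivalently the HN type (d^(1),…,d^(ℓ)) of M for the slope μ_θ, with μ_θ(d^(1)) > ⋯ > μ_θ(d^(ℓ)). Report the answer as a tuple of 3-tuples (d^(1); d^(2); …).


Barcode: M ≅ I[1,2], I[1,3]^3, I[3,3]. HN layers by μ_θ (3 steps, strictly decreasing):
  μ^(1)=1; μ^(2)=0; μ^(3)=-2

((1, 1, 0); (3, 3, 3); (0, 0, 1))


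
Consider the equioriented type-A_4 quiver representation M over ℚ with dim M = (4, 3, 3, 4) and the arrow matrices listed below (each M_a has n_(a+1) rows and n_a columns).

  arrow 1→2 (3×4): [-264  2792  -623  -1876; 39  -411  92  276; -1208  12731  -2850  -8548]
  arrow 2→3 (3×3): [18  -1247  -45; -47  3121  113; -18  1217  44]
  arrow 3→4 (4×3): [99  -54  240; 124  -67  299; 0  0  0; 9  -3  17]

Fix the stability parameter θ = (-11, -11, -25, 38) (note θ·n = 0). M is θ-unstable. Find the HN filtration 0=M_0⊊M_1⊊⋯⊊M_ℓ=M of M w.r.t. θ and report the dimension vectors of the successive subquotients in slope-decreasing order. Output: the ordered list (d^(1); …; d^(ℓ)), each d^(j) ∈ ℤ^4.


Barcode: M ≅ I[1,1], I[1,3], I[1,4]^2, I[4,4]^2. HN layers by μ_θ (3 steps, strictly decreasing):
  μ^(1)=38; μ^(2)=-11; μ^(3)=-47/3

((0, 0, 0, 4); (1, 0, 0, 0); (3, 3, 3, 0))


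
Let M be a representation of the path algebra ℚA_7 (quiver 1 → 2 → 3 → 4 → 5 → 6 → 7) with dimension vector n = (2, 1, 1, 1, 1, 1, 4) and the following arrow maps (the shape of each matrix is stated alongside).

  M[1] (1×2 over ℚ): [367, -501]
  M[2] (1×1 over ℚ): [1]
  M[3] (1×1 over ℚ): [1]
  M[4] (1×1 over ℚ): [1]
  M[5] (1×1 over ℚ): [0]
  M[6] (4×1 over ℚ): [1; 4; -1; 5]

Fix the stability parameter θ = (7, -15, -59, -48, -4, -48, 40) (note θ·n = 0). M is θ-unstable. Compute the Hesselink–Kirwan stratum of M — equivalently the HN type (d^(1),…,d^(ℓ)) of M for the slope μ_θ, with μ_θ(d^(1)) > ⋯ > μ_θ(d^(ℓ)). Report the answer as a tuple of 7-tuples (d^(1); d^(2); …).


Interval decomposition of M: I[1,1], I[1,5], I[6,7], I[7,7]^3.
HN type (ℓ=5): μ^(1)=40; μ^(2)=7; μ^(3)=-4; μ^(4)=-115/4; μ^(5)=-48

((0, 0, 0, 0, 0, 0, 4); (1, 0, 0, 0, 0, 0, 0); (0, 0, 0, 0, 1, 0, 0); (1, 1, 1, 1, 0, 0, 0); (0, 0, 0, 0, 0, 1, 0))


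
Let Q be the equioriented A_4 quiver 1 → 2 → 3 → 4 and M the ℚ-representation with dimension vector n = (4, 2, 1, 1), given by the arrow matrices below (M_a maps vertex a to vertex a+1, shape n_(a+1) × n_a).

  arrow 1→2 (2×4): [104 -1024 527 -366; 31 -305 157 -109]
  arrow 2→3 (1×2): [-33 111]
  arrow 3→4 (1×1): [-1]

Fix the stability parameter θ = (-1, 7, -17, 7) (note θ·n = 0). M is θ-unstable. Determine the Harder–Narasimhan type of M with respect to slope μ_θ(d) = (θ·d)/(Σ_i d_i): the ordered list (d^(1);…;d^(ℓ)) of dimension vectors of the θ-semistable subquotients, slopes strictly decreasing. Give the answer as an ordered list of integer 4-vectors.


Interval decomposition of M: I[1,1]^2, I[1,2], I[1,4].
HN type (ℓ=3): μ^(1)=7; μ^(2)=-1; μ^(3)=-11/3

((0, 1, 0, 1); (3, 0, 0, 0); (1, 1, 1, 0))


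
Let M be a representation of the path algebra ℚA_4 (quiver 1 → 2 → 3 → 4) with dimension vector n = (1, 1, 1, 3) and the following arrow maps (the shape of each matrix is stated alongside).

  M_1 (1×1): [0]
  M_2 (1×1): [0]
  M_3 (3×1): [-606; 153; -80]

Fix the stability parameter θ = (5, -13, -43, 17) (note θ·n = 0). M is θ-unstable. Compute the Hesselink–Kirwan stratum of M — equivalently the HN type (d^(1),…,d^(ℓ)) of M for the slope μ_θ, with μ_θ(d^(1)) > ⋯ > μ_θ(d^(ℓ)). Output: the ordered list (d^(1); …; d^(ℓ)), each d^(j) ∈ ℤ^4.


Interval decomposition of M: I[1,1], I[2,2], I[3,4], I[4,4]^2.
HN type (ℓ=4): μ^(1)=17; μ^(2)=5; μ^(3)=-13; μ^(4)=-43

((0, 0, 0, 3); (1, 0, 0, 0); (0, 1, 0, 0); (0, 0, 1, 0))


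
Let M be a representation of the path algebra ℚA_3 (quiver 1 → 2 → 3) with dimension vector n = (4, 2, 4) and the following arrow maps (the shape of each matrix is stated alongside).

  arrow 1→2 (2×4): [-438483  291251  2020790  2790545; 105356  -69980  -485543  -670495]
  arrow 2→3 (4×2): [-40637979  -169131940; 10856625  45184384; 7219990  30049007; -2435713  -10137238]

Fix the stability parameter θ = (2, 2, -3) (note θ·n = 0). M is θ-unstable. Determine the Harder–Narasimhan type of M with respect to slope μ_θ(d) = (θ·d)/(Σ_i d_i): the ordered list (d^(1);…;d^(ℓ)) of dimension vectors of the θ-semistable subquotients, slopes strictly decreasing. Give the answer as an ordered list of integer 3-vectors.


Via rank(M_{q-1}∘⋯∘M_p): M ≅ I[1,1]^2, I[1,3]^2, I[3,3]^2.
μ_θ-semistable layers: μ^(1)=2; μ^(2)=1/3; μ^(3)=-3

((2, 0, 0); (2, 2, 2); (0, 0, 2))


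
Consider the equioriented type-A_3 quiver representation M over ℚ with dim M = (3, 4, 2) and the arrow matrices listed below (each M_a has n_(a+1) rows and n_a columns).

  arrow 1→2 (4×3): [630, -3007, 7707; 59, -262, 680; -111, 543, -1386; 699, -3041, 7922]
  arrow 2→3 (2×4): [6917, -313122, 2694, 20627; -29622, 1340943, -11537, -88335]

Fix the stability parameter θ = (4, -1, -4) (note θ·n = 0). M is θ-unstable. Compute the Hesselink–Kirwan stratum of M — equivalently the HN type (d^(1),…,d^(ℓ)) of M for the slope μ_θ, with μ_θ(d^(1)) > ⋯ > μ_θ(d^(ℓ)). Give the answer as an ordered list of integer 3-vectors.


Barcode: M ≅ I[1,2], I[1,3]^2, I[2,2]. HN layers by μ_θ (3 steps, strictly decreasing):
  μ^(1)=3/2; μ^(2)=-1/3; μ^(3)=-1

((1, 1, 0); (2, 2, 2); (0, 1, 0))


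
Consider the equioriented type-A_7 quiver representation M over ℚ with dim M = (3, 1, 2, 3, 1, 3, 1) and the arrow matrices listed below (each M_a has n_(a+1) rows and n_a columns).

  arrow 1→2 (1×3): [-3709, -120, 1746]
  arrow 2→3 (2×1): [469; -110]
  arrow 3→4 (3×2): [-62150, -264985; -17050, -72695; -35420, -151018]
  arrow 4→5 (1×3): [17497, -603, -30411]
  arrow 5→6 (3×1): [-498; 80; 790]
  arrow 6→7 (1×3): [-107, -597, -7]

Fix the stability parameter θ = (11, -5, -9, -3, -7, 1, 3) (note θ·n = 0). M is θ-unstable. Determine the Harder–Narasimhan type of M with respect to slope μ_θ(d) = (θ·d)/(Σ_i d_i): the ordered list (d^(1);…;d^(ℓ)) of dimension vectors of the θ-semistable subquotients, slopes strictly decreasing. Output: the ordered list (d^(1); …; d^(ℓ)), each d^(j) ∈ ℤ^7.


Via rank(M_{q-1}∘⋯∘M_p): M ≅ I[1,1]^2, I[1,3], I[3,7], I[4,4]^2, I[6,6]^2.
μ_θ-semistable layers: μ^(1)=11; μ^(2)=3; μ^(3)=1; μ^(4)=-1; μ^(5)=-3; μ^(6)=-5; μ^(7)=-9

((2, 0, 0, 0, 0, 0, 0); (0, 0, 0, 0, 0, 0, 1); (0, 0, 0, 0, 0, 3, 0); (1, 1, 1, 0, 0, 0, 0); (0, 0, 0, 2, 0, 0, 0); (0, 0, 0, 1, 1, 0, 0); (0, 0, 1, 0, 0, 0, 0))


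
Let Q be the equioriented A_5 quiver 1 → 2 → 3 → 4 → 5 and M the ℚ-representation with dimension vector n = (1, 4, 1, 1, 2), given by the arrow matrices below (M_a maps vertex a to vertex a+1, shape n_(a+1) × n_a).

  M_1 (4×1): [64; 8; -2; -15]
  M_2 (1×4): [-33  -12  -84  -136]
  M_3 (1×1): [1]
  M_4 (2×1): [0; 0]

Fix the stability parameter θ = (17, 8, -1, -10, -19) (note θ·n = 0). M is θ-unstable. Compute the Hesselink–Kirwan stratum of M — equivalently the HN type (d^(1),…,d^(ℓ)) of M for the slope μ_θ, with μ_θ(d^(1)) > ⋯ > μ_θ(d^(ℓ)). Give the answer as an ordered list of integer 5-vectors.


Barcode: M ≅ I[1,2], I[2,2]^2, I[2,4], I[5,5]^2. HN layers by μ_θ (4 steps, strictly decreasing):
  μ^(1)=25/2; μ^(2)=8; μ^(3)=-1; μ^(4)=-19

((1, 1, 0, 0, 0); (0, 2, 0, 0, 0); (0, 1, 1, 1, 0); (0, 0, 0, 0, 2))


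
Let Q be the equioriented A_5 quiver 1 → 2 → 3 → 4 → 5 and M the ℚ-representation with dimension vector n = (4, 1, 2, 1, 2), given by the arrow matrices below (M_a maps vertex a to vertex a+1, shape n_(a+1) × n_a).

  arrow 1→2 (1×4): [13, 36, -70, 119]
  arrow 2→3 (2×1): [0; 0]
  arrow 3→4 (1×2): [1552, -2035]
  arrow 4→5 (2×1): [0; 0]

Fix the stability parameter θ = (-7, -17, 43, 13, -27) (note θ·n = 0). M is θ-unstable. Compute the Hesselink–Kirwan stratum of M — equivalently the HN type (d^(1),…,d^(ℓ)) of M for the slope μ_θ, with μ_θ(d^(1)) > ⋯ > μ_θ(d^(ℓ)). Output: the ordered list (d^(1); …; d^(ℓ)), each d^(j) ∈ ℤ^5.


Via rank(M_{q-1}∘⋯∘M_p): M ≅ I[1,1]^3, I[1,2], I[3,3], I[3,4], I[5,5]^2.
μ_θ-semistable layers: μ^(1)=43; μ^(2)=28; μ^(3)=-7; μ^(4)=-12; μ^(5)=-27

((0, 0, 1, 0, 0); (0, 0, 1, 1, 0); (3, 0, 0, 0, 0); (1, 1, 0, 0, 0); (0, 0, 0, 0, 2))


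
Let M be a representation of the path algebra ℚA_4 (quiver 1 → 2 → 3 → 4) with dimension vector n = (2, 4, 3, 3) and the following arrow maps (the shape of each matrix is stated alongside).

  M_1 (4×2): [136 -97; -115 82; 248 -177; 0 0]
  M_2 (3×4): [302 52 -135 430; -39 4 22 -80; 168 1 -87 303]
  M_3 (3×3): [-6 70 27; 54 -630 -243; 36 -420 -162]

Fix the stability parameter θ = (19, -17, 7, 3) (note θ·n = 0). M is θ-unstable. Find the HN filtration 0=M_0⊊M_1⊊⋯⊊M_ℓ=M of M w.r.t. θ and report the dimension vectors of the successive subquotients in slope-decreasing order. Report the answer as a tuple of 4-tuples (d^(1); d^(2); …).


Barcode: M ≅ I[1,3], I[1,4], I[2,2], I[2,3], I[4,4]^2. HN layers by μ_θ (5 steps, strictly decreasing):
  μ^(1)=7; μ^(2)=5; μ^(3)=3; μ^(4)=1; μ^(5)=-17

((0, 0, 2, 0); (0, 0, 1, 1); (0, 0, 0, 2); (2, 2, 0, 0); (0, 2, 0, 0))


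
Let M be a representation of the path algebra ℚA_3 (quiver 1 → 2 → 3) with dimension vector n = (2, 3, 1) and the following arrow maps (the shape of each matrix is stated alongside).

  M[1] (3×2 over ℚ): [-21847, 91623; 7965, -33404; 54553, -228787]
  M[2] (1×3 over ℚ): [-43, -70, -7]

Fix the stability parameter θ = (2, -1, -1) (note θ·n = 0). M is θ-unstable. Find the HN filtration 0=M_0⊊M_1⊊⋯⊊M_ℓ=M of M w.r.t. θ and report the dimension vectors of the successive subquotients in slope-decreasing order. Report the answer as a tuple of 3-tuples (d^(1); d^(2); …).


Interval decomposition of M: I[1,2]^2, I[2,3].
HN type (ℓ=2): μ^(1)=1/2; μ^(2)=-1

((2, 2, 0); (0, 1, 1))


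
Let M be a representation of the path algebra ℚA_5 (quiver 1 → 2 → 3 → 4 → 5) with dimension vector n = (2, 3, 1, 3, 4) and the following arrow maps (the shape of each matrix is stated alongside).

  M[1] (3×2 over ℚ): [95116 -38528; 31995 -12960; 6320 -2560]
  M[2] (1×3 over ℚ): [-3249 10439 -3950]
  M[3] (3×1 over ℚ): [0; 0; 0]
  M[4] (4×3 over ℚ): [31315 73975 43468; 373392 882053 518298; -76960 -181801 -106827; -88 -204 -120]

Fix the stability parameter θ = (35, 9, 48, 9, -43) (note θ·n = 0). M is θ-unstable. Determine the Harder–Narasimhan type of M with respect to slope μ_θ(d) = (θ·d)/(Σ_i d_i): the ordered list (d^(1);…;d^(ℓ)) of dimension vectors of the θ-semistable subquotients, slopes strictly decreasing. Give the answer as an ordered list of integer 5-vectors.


Via rank(M_{q-1}∘⋯∘M_p): M ≅ I[1,1], I[1,3], I[2,2]^2, I[4,5]^3, I[5,5].
μ_θ-semistable layers: μ^(1)=48; μ^(2)=35; μ^(3)=22; μ^(4)=9; μ^(5)=-17; μ^(6)=-43

((0, 0, 1, 0, 0); (1, 0, 0, 0, 0); (1, 1, 0, 0, 0); (0, 2, 0, 0, 0); (0, 0, 0, 3, 3); (0, 0, 0, 0, 1))


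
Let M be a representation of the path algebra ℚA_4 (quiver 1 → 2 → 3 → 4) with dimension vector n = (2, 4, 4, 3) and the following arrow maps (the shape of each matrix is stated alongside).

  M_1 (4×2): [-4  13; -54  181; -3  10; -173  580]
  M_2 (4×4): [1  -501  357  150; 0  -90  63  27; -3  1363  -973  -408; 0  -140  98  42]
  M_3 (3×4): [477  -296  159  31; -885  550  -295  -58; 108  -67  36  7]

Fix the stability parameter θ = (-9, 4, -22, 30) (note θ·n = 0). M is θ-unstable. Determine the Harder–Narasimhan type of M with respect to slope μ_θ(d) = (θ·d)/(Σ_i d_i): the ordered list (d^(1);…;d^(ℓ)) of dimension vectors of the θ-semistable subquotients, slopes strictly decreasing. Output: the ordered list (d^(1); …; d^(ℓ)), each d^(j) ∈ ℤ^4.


Barcode: M ≅ I[1,2], I[1,3], I[2,2], I[2,4], I[3,4]^2. HN layers by μ_θ (4 steps, strictly decreasing):
  μ^(1)=30; μ^(2)=4; μ^(3)=-9; μ^(4)=-22

((0, 0, 0, 3); (0, 2, 0, 0); (2, 2, 2, 0); (0, 0, 2, 0))


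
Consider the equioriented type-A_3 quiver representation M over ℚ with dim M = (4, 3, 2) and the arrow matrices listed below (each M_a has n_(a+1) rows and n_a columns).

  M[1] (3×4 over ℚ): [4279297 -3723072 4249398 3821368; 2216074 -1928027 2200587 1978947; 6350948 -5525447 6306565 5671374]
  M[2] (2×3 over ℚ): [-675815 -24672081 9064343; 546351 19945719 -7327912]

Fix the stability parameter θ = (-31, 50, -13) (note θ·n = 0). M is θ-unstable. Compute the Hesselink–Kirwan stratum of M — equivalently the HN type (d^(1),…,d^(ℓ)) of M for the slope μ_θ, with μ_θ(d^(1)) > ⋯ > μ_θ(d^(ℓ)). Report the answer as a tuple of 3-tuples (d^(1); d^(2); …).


Interval decomposition of M: I[1,1], I[1,2], I[1,3]^2.
HN type (ℓ=3): μ^(1)=50; μ^(2)=37/2; μ^(3)=-31

((0, 1, 0); (0, 2, 2); (4, 0, 0))


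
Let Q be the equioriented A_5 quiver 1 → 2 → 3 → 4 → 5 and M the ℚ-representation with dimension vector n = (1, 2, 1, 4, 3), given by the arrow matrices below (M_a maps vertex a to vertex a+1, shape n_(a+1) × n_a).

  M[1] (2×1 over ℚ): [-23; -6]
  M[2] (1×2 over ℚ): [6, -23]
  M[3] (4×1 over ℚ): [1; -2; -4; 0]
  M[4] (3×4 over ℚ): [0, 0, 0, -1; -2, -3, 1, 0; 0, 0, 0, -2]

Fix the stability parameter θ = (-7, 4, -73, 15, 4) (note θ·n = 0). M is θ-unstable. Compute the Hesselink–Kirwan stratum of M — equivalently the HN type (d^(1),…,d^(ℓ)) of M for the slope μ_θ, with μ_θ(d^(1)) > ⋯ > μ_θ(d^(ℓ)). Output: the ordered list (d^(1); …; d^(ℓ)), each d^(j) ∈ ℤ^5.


Barcode: M ≅ I[1,2], I[2,4], I[4,4], I[4,5]^2, I[5,5]. HN layers by μ_θ (5 steps, strictly decreasing):
  μ^(1)=15; μ^(2)=19/2; μ^(3)=4; μ^(4)=-7; μ^(5)=-69/2

((0, 0, 0, 2, 0); (0, 0, 0, 2, 2); (0, 1, 0, 0, 1); (1, 0, 0, 0, 0); (0, 1, 1, 0, 0))


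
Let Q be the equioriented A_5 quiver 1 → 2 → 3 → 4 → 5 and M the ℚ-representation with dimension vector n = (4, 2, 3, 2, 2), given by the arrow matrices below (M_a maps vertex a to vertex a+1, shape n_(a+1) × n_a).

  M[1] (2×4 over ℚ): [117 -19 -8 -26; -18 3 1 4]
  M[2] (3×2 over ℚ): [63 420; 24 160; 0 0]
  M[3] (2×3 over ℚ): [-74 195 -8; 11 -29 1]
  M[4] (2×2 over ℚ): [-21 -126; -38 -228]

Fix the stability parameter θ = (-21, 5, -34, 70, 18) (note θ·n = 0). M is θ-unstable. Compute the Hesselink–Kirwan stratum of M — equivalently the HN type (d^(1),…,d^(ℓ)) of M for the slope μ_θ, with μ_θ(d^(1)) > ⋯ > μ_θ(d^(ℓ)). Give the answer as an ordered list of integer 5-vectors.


Barcode: M ≅ I[1,1]^2, I[1,2], I[1,4], I[3,3], I[3,5], I[5,5]. HN layers by μ_θ (7 steps, strictly decreasing):
  μ^(1)=70; μ^(2)=44; μ^(3)=18; μ^(4)=5; μ^(5)=-29/2; μ^(6)=-21; μ^(7)=-34

((0, 0, 0, 1, 0); (0, 0, 0, 1, 1); (0, 0, 0, 0, 1); (0, 1, 0, 0, 0); (0, 1, 1, 0, 0); (4, 0, 0, 0, 0); (0, 0, 2, 0, 0))


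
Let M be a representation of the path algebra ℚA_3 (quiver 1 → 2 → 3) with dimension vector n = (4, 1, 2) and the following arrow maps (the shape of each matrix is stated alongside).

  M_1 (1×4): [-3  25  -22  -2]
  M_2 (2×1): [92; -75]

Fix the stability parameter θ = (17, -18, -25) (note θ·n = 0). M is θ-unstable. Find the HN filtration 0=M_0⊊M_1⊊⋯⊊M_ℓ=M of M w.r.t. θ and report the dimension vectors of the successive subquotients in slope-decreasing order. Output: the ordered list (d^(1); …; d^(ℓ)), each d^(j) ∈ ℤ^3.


Via rank(M_{q-1}∘⋯∘M_p): M ≅ I[1,1]^3, I[1,3], I[3,3].
μ_θ-semistable layers: μ^(1)=17; μ^(2)=-26/3; μ^(3)=-25

((3, 0, 0); (1, 1, 1); (0, 0, 1))


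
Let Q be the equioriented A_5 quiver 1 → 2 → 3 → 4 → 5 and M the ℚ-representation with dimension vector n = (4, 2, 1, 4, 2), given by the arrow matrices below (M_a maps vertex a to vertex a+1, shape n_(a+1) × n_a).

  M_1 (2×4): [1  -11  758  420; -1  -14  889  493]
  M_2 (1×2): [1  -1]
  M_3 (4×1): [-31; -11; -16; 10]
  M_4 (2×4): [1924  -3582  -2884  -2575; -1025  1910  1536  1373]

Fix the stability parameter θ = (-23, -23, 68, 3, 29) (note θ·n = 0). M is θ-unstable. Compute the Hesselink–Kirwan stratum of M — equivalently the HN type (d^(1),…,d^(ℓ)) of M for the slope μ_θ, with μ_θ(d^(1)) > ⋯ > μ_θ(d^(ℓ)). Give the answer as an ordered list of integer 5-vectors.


Interval decomposition of M: I[1,1]^2, I[1,2], I[1,5], I[4,4]^2, I[4,5].
HN type (ℓ=4): μ^(1)=100/3; μ^(2)=29; μ^(3)=3; μ^(4)=-23

((0, 0, 1, 1, 1); (0, 0, 0, 0, 1); (0, 0, 0, 3, 0); (4, 2, 0, 0, 0))


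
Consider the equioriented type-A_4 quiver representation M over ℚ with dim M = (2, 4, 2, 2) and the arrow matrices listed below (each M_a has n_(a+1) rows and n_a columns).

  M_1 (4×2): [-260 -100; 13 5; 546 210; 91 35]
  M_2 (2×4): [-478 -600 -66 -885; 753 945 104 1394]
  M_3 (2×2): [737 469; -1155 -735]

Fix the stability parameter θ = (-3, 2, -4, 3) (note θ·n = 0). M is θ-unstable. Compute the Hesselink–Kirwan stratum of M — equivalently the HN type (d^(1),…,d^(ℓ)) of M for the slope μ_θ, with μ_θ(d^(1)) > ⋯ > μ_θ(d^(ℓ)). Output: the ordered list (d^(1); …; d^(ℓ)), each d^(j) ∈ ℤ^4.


Barcode: M ≅ I[1,1], I[1,3], I[2,2]^2, I[2,4], I[4,4]. HN layers by μ_θ (4 steps, strictly decreasing):
  μ^(1)=3; μ^(2)=2; μ^(3)=-1; μ^(4)=-3

((0, 0, 0, 2); (0, 2, 0, 0); (0, 2, 2, 0); (2, 0, 0, 0))


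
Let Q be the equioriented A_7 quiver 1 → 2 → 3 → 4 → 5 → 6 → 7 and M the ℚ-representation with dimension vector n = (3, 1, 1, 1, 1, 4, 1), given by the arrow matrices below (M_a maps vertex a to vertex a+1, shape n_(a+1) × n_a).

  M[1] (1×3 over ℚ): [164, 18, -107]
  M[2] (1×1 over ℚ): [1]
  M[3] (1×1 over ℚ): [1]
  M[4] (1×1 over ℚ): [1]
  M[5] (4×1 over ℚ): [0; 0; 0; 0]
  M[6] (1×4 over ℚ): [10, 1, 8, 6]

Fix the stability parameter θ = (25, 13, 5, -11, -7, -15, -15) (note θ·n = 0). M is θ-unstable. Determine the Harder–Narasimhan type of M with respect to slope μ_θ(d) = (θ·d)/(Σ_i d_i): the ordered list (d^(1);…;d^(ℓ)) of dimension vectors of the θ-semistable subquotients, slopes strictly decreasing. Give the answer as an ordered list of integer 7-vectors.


Barcode: M ≅ I[1,1]^2, I[1,5], I[6,6]^3, I[6,7]. HN layers by μ_θ (3 steps, strictly decreasing):
  μ^(1)=25; μ^(2)=5; μ^(3)=-15

((2, 0, 0, 0, 0, 0, 0); (1, 1, 1, 1, 1, 0, 0); (0, 0, 0, 0, 0, 4, 1))


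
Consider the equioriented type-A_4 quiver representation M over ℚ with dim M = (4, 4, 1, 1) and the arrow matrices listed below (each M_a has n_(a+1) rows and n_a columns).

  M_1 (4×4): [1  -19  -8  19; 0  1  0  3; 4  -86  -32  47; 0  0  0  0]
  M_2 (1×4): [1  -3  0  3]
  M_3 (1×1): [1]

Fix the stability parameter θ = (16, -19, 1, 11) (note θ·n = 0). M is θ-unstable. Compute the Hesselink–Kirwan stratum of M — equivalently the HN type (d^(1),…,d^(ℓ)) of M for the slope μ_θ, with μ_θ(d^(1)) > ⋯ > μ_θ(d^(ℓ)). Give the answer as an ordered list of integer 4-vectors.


Via rank(M_{q-1}∘⋯∘M_p): M ≅ I[1,1], I[1,2]^2, I[1,4], I[2,2].
μ_θ-semistable layers: μ^(1)=16; μ^(2)=11; μ^(3)=1; μ^(4)=-3/2; μ^(5)=-19

((1, 0, 0, 0); (0, 0, 0, 1); (0, 0, 1, 0); (3, 3, 0, 0); (0, 1, 0, 0))


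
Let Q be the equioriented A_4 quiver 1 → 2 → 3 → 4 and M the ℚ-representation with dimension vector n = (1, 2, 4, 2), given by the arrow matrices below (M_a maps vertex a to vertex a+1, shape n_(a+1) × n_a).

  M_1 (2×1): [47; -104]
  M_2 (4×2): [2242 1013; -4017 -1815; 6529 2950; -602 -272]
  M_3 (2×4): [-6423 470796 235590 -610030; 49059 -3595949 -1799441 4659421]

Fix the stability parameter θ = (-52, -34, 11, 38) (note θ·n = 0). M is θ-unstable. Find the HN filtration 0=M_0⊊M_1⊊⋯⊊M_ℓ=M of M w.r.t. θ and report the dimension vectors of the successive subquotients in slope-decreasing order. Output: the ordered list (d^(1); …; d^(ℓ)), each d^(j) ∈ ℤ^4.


Interval decomposition of M: I[1,3], I[2,4], I[3,3], I[3,4].
HN type (ℓ=4): μ^(1)=38; μ^(2)=11; μ^(3)=-34; μ^(4)=-52

((0, 0, 0, 2); (0, 0, 4, 0); (0, 2, 0, 0); (1, 0, 0, 0))


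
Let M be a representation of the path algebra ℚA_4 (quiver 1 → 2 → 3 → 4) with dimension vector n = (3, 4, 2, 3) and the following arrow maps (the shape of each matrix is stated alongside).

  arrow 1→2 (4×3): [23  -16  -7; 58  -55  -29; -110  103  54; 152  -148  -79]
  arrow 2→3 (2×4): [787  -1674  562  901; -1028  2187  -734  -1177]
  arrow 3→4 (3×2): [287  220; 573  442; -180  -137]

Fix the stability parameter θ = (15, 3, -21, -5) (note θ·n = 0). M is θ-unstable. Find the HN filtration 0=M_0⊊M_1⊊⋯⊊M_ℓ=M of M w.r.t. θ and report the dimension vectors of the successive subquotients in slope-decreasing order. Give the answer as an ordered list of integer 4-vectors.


Via rank(M_{q-1}∘⋯∘M_p): M ≅ I[1,2], I[1,4]^2, I[2,2], I[4,4].
μ_θ-semistable layers: μ^(1)=9; μ^(2)=3; μ^(3)=-2; μ^(4)=-5

((1, 1, 0, 0); (0, 1, 0, 0); (2, 2, 2, 2); (0, 0, 0, 1))


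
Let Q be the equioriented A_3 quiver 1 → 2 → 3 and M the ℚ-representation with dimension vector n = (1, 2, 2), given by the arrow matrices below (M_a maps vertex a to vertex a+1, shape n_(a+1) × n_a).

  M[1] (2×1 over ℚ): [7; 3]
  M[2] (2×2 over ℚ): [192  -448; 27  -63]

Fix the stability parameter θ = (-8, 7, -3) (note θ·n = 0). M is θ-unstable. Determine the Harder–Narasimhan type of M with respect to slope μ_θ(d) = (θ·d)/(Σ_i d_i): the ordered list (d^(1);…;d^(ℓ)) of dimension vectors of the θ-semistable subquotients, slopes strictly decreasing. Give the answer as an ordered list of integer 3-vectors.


Barcode: M ≅ I[1,2], I[2,3], I[3,3]. HN layers by μ_θ (4 steps, strictly decreasing):
  μ^(1)=7; μ^(2)=2; μ^(3)=-3; μ^(4)=-8

((0, 1, 0); (0, 1, 1); (0, 0, 1); (1, 0, 0))


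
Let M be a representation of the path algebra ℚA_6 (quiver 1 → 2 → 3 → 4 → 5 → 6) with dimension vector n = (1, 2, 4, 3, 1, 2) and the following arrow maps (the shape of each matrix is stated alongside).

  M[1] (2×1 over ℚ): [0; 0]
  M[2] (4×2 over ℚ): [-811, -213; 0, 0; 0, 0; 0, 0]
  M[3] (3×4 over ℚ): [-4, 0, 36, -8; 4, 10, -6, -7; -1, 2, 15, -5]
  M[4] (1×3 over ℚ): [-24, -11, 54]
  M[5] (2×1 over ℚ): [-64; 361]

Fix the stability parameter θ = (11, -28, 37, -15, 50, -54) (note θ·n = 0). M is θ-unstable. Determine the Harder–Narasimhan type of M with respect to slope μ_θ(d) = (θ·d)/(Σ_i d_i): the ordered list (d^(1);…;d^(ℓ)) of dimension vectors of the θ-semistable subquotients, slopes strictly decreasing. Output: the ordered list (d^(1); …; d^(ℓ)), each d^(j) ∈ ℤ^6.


Interval decomposition of M: I[1,1], I[2,2], I[2,6], I[3,3]^2, I[3,4], I[4,4], I[6,6].
HN type (ℓ=6): μ^(1)=37; μ^(2)=11; μ^(3)=9/2; μ^(4)=-15; μ^(5)=-28; μ^(6)=-54

((0, 0, 2, 0, 0, 0); (1, 0, 1, 1, 0, 0); (0, 0, 1, 1, 1, 1); (0, 0, 0, 1, 0, 0); (0, 2, 0, 0, 0, 0); (0, 0, 0, 0, 0, 1))


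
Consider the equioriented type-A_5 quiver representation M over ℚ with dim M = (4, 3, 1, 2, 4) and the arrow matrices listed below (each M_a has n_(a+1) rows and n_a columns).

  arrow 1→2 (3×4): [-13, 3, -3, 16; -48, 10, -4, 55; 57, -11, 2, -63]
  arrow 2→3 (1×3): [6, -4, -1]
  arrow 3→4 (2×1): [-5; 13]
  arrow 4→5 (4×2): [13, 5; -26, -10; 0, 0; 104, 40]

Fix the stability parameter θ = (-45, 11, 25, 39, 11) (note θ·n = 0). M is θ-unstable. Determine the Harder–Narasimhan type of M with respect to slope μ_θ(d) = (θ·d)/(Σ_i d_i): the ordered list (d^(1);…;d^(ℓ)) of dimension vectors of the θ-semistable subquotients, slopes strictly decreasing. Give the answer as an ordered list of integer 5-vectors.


Barcode: M ≅ I[1,1], I[1,2]^2, I[1,4], I[4,5], I[5,5]^3. HN layers by μ_θ (4 steps, strictly decreasing):
  μ^(1)=39; μ^(2)=25; μ^(3)=11; μ^(4)=-45

((0, 0, 0, 1, 0); (0, 0, 1, 1, 1); (0, 3, 0, 0, 3); (4, 0, 0, 0, 0))


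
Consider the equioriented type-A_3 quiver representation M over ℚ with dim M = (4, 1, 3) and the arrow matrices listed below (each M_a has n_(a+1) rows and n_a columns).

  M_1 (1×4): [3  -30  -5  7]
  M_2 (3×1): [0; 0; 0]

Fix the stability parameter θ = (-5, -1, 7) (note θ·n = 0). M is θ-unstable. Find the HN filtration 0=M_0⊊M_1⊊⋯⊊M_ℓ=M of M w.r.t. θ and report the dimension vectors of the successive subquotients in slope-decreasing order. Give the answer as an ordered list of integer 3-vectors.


Interval decomposition of M: I[1,1]^3, I[1,2], I[3,3]^3.
HN type (ℓ=3): μ^(1)=7; μ^(2)=-1; μ^(3)=-5

((0, 0, 3); (0, 1, 0); (4, 0, 0))


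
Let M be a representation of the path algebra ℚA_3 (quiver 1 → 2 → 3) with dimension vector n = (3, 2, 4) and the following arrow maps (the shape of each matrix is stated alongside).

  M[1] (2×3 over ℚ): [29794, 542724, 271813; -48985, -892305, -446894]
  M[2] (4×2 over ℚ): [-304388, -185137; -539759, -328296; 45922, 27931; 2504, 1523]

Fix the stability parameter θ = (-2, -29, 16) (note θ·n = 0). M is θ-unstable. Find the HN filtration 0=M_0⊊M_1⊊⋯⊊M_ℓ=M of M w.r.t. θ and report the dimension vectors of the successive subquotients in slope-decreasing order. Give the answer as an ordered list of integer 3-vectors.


Via rank(M_{q-1}∘⋯∘M_p): M ≅ I[1,1], I[1,3]^2, I[3,3]^2.
μ_θ-semistable layers: μ^(1)=16; μ^(2)=-2; μ^(3)=-31/2

((0, 0, 4); (1, 0, 0); (2, 2, 0))


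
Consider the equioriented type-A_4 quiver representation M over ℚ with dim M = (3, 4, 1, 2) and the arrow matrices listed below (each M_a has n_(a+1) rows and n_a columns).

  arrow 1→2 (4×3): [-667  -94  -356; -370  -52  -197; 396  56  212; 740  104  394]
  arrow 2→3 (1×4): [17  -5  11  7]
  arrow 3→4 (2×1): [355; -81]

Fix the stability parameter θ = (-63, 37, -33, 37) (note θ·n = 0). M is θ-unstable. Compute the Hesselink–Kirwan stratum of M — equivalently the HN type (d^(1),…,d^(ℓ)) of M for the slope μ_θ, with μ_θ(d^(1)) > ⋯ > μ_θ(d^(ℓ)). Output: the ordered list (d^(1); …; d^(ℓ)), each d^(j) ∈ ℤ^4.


Interval decomposition of M: I[1,1], I[1,2], I[1,4], I[2,2]^2, I[4,4].
HN type (ℓ=3): μ^(1)=37; μ^(2)=2; μ^(3)=-63

((0, 3, 0, 2); (0, 1, 1, 0); (3, 0, 0, 0))


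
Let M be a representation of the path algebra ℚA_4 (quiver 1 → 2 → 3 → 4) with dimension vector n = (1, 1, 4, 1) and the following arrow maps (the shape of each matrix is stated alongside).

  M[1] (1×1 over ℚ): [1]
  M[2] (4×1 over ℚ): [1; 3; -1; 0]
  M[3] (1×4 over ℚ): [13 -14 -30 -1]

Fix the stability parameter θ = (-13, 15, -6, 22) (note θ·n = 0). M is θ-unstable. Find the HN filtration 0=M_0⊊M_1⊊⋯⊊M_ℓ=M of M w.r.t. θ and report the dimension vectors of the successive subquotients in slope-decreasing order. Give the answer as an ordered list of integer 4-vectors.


Interval decomposition of M: I[1,4], I[3,3]^3.
HN type (ℓ=4): μ^(1)=22; μ^(2)=9/2; μ^(3)=-6; μ^(4)=-13

((0, 0, 0, 1); (0, 1, 1, 0); (0, 0, 3, 0); (1, 0, 0, 0))


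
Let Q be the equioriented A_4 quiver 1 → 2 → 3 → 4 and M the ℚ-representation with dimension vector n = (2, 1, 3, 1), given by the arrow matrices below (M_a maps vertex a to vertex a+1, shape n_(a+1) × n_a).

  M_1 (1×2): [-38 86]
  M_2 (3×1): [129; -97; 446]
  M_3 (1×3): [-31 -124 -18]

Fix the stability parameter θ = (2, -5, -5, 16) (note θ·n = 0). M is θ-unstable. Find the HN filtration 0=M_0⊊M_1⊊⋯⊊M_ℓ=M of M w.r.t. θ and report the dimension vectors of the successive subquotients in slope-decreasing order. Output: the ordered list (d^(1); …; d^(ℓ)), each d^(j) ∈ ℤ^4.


Via rank(M_{q-1}∘⋯∘M_p): M ≅ I[1,1], I[1,4], I[3,3]^2.
μ_θ-semistable layers: μ^(1)=16; μ^(2)=2; μ^(3)=-8/3; μ^(4)=-5

((0, 0, 0, 1); (1, 0, 0, 0); (1, 1, 1, 0); (0, 0, 2, 0))


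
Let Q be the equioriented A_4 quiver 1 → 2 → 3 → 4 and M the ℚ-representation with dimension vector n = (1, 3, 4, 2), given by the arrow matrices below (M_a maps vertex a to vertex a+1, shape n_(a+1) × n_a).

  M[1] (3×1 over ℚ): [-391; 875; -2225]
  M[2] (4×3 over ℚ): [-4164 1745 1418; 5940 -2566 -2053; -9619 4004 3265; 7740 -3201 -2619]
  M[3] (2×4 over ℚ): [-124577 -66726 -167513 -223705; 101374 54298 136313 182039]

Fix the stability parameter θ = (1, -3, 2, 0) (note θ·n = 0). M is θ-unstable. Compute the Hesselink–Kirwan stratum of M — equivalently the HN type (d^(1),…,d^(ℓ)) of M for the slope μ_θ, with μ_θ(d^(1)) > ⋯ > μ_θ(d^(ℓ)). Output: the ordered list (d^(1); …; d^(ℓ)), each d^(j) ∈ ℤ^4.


Barcode: M ≅ I[1,4], I[2,3], I[2,4], I[3,3]. HN layers by μ_θ (4 steps, strictly decreasing):
  μ^(1)=2; μ^(2)=1; μ^(3)=-1; μ^(4)=-3

((0, 0, 2, 0); (0, 0, 2, 2); (1, 1, 0, 0); (0, 2, 0, 0))


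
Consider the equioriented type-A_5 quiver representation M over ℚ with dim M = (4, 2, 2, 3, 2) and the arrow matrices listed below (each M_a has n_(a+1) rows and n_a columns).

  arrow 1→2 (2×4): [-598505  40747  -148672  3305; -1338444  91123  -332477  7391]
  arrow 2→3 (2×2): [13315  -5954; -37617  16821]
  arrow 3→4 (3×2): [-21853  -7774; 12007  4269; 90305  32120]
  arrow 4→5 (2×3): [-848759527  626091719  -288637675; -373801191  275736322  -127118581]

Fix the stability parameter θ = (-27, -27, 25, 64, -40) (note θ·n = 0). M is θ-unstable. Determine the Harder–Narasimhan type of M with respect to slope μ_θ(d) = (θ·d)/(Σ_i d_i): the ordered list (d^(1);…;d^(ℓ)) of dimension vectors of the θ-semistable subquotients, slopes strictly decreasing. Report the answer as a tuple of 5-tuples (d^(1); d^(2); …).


Via rank(M_{q-1}∘⋯∘M_p): M ≅ I[1,1]^2, I[1,4], I[1,5], I[4,5].
μ_θ-semistable layers: μ^(1)=64; μ^(2)=25; μ^(3)=49/3; μ^(4)=12; μ^(5)=-27

((0, 0, 0, 1, 0); (0, 0, 1, 0, 0); (0, 0, 1, 1, 1); (0, 0, 0, 1, 1); (4, 2, 0, 0, 0))


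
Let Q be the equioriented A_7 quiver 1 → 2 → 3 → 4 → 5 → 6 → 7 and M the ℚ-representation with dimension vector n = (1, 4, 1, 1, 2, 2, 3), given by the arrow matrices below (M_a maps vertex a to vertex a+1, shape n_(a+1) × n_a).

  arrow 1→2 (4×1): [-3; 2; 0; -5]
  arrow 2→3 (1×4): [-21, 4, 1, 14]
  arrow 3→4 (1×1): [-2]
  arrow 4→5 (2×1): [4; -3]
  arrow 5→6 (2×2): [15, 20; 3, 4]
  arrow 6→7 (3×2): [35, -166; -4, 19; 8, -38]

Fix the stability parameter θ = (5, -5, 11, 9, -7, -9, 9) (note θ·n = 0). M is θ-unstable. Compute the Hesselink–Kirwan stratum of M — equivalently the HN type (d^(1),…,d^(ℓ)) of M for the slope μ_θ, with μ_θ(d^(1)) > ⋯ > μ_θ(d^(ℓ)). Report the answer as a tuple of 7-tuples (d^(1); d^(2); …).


Via rank(M_{q-1}∘⋯∘M_p): M ≅ I[1,5], I[2,2]^3, I[5,7], I[6,7], I[7,7].
μ_θ-semistable layers: μ^(1)=9; μ^(2)=13/3; μ^(3)=0; μ^(4)=-5; μ^(5)=-8; μ^(6)=-9

((0, 0, 0, 0, 0, 0, 3); (0, 0, 1, 1, 1, 0, 0); (1, 1, 0, 0, 0, 0, 0); (0, 3, 0, 0, 0, 0, 0); (0, 0, 0, 0, 1, 1, 0); (0, 0, 0, 0, 0, 1, 0))


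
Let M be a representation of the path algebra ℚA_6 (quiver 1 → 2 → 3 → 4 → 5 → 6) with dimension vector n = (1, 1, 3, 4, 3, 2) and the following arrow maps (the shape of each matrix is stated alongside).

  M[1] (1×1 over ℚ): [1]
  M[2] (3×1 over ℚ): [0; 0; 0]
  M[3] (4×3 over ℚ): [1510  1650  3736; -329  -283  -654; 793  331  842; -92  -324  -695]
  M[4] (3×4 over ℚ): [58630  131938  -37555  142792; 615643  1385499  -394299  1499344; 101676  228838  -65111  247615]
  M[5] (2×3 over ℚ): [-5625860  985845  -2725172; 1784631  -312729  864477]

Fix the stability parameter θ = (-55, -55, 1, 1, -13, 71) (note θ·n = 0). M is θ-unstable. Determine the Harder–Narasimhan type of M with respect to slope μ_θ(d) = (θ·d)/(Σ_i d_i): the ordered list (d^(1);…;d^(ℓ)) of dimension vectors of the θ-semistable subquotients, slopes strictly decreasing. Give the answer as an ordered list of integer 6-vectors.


Via rank(M_{q-1}∘⋯∘M_p): M ≅ I[1,2], I[3,3], I[3,6]^2, I[4,4], I[4,5].
μ_θ-semistable layers: μ^(1)=71; μ^(2)=1; μ^(3)=-11/3; μ^(4)=-6; μ^(5)=-55

((0, 0, 0, 0, 0, 2); (0, 0, 1, 1, 0, 0); (0, 0, 2, 2, 2, 0); (0, 0, 0, 1, 1, 0); (1, 1, 0, 0, 0, 0))


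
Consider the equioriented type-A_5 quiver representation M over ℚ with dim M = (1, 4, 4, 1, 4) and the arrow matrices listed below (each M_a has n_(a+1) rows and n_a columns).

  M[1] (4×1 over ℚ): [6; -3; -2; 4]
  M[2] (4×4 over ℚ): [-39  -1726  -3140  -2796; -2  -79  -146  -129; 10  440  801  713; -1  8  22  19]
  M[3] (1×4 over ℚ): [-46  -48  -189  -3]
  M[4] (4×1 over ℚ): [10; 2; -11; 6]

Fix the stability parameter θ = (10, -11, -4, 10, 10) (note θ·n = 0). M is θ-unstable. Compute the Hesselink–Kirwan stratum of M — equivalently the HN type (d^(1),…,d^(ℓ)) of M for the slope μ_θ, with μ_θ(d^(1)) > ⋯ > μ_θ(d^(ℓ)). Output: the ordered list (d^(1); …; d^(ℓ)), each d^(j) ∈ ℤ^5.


Barcode: M ≅ I[1,5], I[2,3]^3, I[5,5]^3. HN layers by μ_θ (4 steps, strictly decreasing):
  μ^(1)=10; μ^(2)=-5/3; μ^(3)=-4; μ^(4)=-11

((0, 0, 0, 1, 4); (1, 1, 1, 0, 0); (0, 0, 3, 0, 0); (0, 3, 0, 0, 0))


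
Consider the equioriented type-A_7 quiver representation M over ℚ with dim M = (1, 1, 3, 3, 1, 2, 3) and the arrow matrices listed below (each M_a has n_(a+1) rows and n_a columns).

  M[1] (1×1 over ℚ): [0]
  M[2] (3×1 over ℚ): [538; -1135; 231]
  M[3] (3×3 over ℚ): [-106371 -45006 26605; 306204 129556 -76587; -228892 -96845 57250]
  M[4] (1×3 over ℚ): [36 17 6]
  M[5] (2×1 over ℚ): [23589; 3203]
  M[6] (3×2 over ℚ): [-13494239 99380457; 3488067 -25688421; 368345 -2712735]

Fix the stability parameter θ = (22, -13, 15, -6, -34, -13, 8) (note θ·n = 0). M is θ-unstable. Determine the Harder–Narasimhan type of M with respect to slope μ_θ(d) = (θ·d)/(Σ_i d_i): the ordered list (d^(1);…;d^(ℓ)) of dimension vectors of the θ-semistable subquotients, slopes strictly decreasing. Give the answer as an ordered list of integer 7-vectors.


Barcode: M ≅ I[1,1], I[2,6], I[3,4]^2, I[6,7], I[7,7]^2. HN layers by μ_θ (5 steps, strictly decreasing):
  μ^(1)=22; μ^(2)=8; μ^(3)=9/2; μ^(4)=-19/2; μ^(5)=-13

((1, 0, 0, 0, 0, 0, 0); (0, 0, 0, 0, 0, 0, 3); (0, 0, 2, 2, 0, 0, 0); (0, 0, 1, 1, 1, 1, 0); (0, 1, 0, 0, 0, 1, 0))


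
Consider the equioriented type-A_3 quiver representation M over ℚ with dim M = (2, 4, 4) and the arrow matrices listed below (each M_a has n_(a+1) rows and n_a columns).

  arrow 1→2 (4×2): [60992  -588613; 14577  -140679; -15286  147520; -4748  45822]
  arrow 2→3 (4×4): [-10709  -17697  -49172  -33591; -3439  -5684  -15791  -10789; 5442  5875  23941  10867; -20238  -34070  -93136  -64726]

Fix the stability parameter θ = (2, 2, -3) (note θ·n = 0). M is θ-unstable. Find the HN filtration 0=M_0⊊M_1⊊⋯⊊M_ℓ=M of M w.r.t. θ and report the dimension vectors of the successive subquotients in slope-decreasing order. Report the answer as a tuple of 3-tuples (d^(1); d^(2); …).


Interval decomposition of M: I[1,3]^2, I[2,2], I[2,3], I[3,3].
HN type (ℓ=4): μ^(1)=2; μ^(2)=1/3; μ^(3)=-1/2; μ^(4)=-3

((0, 1, 0); (2, 2, 2); (0, 1, 1); (0, 0, 1))


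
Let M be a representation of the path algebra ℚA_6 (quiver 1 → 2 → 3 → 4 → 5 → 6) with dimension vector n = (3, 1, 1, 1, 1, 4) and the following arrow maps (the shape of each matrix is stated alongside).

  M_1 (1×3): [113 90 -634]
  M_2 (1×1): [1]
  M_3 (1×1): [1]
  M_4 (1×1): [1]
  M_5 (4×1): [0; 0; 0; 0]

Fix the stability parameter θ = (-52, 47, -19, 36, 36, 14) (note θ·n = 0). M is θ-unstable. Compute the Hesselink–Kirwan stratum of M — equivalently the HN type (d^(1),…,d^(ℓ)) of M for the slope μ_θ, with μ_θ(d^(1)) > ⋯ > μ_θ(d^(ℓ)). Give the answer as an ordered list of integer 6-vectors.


Interval decomposition of M: I[1,1]^2, I[1,5], I[6,6]^4.
HN type (ℓ=3): μ^(1)=36; μ^(2)=14; μ^(3)=-52

((0, 0, 0, 1, 1, 0); (0, 1, 1, 0, 0, 4); (3, 0, 0, 0, 0, 0))
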